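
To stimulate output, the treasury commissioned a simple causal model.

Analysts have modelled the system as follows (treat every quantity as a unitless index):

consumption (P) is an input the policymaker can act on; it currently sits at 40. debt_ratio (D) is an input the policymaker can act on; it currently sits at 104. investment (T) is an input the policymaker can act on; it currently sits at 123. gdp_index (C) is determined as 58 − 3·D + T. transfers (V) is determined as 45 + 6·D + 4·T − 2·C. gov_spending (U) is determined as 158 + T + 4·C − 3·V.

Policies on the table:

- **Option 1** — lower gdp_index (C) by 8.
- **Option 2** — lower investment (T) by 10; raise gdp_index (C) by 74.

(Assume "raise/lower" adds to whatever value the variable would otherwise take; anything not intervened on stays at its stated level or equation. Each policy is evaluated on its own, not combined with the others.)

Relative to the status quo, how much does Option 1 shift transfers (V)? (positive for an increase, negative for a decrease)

Baseline:
  D = 104
  T = 123
  C = 58 − 3·104 + 123 = -131
  V = 45 + 6·104 + 4·123 − 2·(-131) = 1423
Option 1 (C − 8):
  D = 104
  T = 123
  C = 58 − 3·104 + 123 (−8 from intervention) = -139
  V = 45 + 6·104 + 4·123 − 2·(-139) = 1439
Change in V: 1439 − 1423 = 16

16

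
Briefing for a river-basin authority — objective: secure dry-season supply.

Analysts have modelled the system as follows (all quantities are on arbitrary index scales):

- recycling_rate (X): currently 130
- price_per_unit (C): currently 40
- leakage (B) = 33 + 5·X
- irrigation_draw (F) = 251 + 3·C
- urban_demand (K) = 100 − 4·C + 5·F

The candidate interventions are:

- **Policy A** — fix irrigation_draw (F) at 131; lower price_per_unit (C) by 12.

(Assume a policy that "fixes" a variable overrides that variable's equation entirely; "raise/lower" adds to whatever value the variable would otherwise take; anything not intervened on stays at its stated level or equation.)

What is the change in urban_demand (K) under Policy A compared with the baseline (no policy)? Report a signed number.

-1152

Baseline:
  C = 40
  F = 251 + 3·40 = 371
  K = 100 − 4·40 + 5·371 = 1795
Policy A (F := 131, C − 12):
  C = 40 − 12 = 28
  F = 131
  K = 100 − 4·28 + 5·131 = 643
Change in K: 643 − 1795 = -1152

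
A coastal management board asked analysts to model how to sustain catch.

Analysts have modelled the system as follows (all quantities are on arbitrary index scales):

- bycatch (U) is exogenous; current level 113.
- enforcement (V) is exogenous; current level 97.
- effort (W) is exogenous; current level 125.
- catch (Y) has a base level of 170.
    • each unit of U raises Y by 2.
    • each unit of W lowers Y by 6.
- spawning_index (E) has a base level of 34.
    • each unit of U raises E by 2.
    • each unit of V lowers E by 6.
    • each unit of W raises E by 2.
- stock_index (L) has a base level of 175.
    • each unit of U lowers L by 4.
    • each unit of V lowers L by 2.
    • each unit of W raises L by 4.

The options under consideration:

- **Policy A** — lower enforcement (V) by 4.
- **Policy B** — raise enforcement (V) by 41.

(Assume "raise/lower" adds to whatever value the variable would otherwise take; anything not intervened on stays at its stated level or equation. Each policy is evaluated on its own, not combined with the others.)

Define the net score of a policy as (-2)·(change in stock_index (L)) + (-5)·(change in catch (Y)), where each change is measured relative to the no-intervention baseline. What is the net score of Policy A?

-16

Baseline:
  U = 113
  V = 97
  W = 125
  Y = 170 + 2·113 − 6·125 = -354
  L = 175 − 4·113 − 2·97 + 4·125 = 29
Policy A (V − 4):
  U = 113
  V = 97 − 4 = 93
  W = 125
  Y = 170 + 2·113 − 6·125 = -354
  L = 175 − 4·113 − 2·93 + 4·125 = 37
ΔL = 37 − 29 = 8; ΔY = -354 − (-354) = 0
Score = (-2)·8 + (-5)·0 = -16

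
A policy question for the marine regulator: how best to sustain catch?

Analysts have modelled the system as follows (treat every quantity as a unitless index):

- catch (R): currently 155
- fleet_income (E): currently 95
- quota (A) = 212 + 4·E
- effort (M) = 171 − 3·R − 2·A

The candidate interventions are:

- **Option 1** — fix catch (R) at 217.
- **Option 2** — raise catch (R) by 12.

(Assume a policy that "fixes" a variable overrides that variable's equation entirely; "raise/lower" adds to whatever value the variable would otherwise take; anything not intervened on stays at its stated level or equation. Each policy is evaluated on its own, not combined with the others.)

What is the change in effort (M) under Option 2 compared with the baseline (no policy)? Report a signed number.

-36

Baseline:
  R = 155
  E = 95
  A = 212 + 4·95 = 592
  M = 171 − 3·155 − 2·592 = -1478
Option 2 (R + 12):
  R = 155 + 12 = 167
  E = 95
  A = 212 + 4·95 = 592
  M = 171 − 3·167 − 2·592 = -1514
Change in M: -1514 − (-1478) = -36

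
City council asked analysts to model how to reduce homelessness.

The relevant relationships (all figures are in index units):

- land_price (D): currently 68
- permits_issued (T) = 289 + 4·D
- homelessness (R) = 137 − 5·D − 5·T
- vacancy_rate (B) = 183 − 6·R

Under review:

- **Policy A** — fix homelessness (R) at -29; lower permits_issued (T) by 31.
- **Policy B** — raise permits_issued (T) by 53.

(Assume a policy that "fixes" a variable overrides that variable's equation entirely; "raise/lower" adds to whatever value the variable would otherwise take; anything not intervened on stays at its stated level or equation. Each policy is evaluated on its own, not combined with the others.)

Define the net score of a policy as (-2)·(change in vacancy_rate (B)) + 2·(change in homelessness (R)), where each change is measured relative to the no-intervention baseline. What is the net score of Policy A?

41706

Baseline:
  D = 68
  T = 289 + 4·68 = 561
  R = 137 − 5·68 − 5·561 = -3008
  B = 183 − 6·(-3008) = 18231
Policy A (R := -29, T − 31):
  D = 68
  T = 289 + 4·68 (−31 from intervention) = 530
  R = -29
  B = 183 − 6·(-29) = 357
ΔB = 357 − 18231 = -17874; ΔR = -29 − (-3008) = 2979
Score = (-2)·(-17874) + 2·2979 = 41706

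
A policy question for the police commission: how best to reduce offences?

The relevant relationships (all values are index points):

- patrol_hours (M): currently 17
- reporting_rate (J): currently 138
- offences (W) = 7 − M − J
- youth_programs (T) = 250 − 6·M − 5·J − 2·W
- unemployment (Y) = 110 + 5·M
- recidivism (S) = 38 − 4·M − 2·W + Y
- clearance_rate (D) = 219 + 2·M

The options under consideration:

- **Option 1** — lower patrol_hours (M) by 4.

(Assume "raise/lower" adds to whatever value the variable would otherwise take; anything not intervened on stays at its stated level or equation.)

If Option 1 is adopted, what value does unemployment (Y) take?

Option 1 (M − 4):
  M = 17 − 4 = 13
  Y = 110 + 5·13 = 175

175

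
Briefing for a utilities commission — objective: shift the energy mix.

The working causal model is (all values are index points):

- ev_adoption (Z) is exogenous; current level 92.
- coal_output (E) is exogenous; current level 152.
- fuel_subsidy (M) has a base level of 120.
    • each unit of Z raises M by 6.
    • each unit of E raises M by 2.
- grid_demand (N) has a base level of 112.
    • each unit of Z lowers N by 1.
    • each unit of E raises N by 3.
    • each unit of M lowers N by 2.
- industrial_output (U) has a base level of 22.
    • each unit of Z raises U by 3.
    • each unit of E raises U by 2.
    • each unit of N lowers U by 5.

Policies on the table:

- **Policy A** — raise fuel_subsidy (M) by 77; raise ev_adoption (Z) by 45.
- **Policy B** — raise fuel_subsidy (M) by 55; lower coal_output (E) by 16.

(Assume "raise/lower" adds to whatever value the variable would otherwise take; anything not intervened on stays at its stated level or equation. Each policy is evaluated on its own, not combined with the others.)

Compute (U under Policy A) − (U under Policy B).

3392

Policy A (M + 77, Z + 45):
  Z = 92 + 45 = 137
  E = 152
  M = 120 + 6·137 + 2·152 (+77 from intervention) = 1323
  N = 112 − 137 + 3·152 − 2·1323 = -2215
  U = 22 + 3·137 + 2·152 − 5·(-2215) = 11812
Policy B (M + 55, E − 16):
  Z = 92
  E = 152 − 16 = 136
  M = 120 + 6·92 + 2·136 (+55 from intervention) = 999
  N = 112 − 92 + 3·136 − 2·999 = -1570
  U = 22 + 3·92 + 2·136 − 5·(-1570) = 8420
U: 11812 − 8420 = 3392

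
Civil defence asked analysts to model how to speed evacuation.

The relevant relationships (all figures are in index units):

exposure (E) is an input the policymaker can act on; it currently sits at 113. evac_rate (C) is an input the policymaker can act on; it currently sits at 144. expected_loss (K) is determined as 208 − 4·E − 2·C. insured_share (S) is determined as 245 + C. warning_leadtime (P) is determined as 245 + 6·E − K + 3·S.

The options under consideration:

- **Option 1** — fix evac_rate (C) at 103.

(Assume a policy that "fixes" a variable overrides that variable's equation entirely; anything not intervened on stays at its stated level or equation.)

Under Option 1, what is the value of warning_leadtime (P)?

2417

Option 1 (C := 103):
  E = 113
  C = 103
  K = 208 − 4·113 − 2·103 = -450
  S = 245 + 103 = 348
  P = 245 + 6·113 − (-450) + 3·348 = 2417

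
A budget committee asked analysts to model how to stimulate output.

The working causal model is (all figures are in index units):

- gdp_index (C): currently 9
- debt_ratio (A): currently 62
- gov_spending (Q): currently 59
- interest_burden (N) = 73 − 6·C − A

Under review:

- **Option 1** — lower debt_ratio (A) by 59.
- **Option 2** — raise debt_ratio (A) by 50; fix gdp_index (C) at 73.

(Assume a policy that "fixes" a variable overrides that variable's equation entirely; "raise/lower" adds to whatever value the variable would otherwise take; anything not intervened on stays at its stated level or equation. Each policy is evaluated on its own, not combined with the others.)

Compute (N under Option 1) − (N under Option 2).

Option 1 (A − 59):
  C = 9
  A = 62 − 59 = 3
  N = 73 − 6·9 − 3 = 16
Option 2 (A + 50, C := 73):
  C = 73
  A = 62 + 50 = 112
  N = 73 − 6·73 − 112 = -477
N: 16 − (-477) = 493

493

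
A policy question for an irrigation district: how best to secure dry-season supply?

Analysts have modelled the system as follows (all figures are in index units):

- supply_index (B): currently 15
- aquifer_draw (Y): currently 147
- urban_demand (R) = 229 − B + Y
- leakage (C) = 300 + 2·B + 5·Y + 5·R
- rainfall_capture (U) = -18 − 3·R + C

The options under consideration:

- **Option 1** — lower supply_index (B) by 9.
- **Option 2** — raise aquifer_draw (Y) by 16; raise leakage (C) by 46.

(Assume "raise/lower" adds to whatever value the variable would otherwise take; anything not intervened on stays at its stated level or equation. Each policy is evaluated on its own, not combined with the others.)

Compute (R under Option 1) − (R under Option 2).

Option 1 (B − 9):
  B = 15 − 9 = 6
  Y = 147
  R = 229 − 6 + 147 = 370
Option 2 (Y + 16, C + 46):
  B = 15
  Y = 147 + 16 = 163
  R = 229 − 15 + 163 = 377
R: 370 − 377 = -7

-7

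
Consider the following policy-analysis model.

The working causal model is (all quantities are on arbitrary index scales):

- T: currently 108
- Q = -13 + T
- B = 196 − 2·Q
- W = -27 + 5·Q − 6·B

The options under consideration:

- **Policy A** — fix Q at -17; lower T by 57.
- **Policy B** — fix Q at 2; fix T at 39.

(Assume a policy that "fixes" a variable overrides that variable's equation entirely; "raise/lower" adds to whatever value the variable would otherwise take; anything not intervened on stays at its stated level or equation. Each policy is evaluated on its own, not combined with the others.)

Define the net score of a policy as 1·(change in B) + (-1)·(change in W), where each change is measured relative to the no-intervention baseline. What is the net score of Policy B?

1767

Baseline:
  T = 108
  Q = -13 + 108 = 95
  B = 196 − 2·95 = 6
  W = -27 + 5·95 − 6·6 = 412
Policy B (Q := 2, T := 39):
  T = 39
  Q = 2
  B = 196 − 2·2 = 192
  W = -27 + 5·2 − 6·192 = -1169
ΔB = 192 − 6 = 186; ΔW = -1169 − 412 = -1581
Score = 1·186 + (-1)·(-1581) = 1767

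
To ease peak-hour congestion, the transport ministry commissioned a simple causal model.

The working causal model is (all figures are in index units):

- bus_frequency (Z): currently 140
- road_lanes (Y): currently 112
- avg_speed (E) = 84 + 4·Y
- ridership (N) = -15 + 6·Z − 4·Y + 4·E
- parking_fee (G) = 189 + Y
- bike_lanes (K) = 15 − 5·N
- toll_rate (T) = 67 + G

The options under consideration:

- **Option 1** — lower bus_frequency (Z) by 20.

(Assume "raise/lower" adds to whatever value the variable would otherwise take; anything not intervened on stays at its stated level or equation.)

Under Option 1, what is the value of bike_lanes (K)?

-11910

Option 1 (Z − 20):
  Z = 140 − 20 = 120
  Y = 112
  E = 84 + 4·112 = 532
  N = -15 + 6·120 − 4·112 + 4·532 = 2385
  K = 15 − 5·2385 = -11910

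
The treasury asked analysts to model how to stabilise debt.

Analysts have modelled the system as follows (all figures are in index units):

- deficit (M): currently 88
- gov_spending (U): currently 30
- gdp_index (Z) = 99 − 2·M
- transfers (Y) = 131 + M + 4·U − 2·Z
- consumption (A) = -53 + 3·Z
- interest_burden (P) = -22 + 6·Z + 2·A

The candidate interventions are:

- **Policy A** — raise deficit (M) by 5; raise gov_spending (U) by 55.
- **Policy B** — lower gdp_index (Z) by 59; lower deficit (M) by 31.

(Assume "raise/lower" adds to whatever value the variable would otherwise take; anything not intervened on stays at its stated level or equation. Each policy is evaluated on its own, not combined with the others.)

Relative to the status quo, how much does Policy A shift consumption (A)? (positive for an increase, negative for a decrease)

Baseline:
  M = 88
  Z = 99 − 2·88 = -77
  A = -53 + 3·(-77) = -284
Policy A (M + 5, U + 55):
  M = 88 + 5 = 93
  Z = 99 − 2·93 = -87
  A = -53 + 3·(-87) = -314
Change in A: -314 − (-284) = -30

-30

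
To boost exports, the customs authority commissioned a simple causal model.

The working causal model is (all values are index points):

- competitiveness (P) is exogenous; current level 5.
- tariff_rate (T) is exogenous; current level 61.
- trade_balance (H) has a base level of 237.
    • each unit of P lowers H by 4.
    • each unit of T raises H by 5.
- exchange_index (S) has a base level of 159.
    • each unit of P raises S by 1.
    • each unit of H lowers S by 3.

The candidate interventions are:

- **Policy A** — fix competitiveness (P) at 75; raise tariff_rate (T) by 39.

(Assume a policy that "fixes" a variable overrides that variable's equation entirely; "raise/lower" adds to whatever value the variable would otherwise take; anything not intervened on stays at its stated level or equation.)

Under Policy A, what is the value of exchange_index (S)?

Policy A (P := 75, T + 39):
  P = 75
  T = 61 + 39 = 100
  H = 237 − 4·75 + 5·100 = 437
  S = 159 + 75 − 3·437 = -1077

-1077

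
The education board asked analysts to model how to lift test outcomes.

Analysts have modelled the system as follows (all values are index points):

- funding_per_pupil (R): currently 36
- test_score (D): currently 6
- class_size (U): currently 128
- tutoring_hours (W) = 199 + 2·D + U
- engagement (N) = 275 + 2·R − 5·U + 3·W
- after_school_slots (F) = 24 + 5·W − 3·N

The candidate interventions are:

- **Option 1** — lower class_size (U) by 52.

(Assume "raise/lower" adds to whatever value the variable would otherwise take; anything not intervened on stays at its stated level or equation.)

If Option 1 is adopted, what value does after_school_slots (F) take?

Option 1 (U − 52):
  R = 36
  D = 6
  U = 128 − 52 = 76
  W = 199 + 2·6 + 76 = 287
  N = 275 + 2·36 − 5·76 + 3·287 = 828
  F = 24 + 5·287 − 3·828 = -1025

-1025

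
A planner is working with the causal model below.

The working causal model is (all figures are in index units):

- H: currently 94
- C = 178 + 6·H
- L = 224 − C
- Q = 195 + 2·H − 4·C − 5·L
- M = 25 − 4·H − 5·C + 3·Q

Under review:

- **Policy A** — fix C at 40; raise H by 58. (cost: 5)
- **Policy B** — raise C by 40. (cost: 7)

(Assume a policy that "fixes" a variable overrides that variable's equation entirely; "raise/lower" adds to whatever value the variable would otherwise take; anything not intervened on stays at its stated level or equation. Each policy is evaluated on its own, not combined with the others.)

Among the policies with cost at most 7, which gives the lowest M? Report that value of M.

Policy A (C := 40, H + 58):
  H = 94 + 58 = 152
  C = 40
  L = 224 − 40 = 184
  Q = 195 + 2·152 − 4·40 − 5·184 = -581
  M = 25 − 4·152 − 5·40 + 3·(-581) = -2526
Policy B (C + 40):
  H = 94
  C = 178 + 6·94 (+40 from intervention) = 782
  L = 224 − 782 = -558
  Q = 195 + 2·94 − 4·782 − 5·(-558) = 45
  M = 25 − 4·94 − 5·782 + 3·45 = -4126
Comparing — Policy A: M=-2526, Policy B: M=-4126. Lowest is -4126 (Policy B).

-4126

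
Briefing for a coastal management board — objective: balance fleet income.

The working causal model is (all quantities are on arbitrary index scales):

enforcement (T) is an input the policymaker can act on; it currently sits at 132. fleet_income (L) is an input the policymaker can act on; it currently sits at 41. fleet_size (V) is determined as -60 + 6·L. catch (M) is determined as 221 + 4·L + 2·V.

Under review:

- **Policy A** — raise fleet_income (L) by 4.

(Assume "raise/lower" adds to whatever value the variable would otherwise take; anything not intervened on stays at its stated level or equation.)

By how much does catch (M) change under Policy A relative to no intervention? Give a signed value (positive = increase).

Baseline:
  L = 41
  V = -60 + 6·41 = 186
  M = 221 + 4·41 + 2·186 = 757
Policy A (L + 4):
  L = 41 + 4 = 45
  V = -60 + 6·45 = 210
  M = 221 + 4·45 + 2·210 = 821
Change in M: 821 − 757 = 64

64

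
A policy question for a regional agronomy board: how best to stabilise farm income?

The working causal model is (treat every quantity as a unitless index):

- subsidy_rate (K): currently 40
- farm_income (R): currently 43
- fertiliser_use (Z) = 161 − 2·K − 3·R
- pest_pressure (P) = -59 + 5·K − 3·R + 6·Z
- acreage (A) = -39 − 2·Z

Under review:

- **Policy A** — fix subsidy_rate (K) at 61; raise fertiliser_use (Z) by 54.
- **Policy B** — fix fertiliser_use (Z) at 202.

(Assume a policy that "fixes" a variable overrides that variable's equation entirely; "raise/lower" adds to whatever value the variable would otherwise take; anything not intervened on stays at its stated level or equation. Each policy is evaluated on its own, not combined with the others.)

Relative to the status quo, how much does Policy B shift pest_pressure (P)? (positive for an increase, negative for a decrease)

1500

Baseline:
  K = 40
  R = 43
  Z = 161 − 2·40 − 3·43 = -48
  P = -59 + 5·40 − 3·43 + 6·(-48) = -276
Policy B (Z := 202):
  K = 40
  R = 43
  Z = 202
  P = -59 + 5·40 − 3·43 + 6·202 = 1224
Change in P: 1224 − (-276) = 1500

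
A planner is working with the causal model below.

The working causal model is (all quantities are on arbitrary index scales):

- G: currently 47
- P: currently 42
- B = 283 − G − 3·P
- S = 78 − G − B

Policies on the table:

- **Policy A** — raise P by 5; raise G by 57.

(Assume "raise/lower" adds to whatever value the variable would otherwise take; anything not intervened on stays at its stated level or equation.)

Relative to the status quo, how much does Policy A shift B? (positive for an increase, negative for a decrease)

Baseline:
  G = 47
  P = 42
  B = 283 − 47 − 3·42 = 110
Policy A (P + 5, G + 57):
  G = 47 + 57 = 104
  P = 42 + 5 = 47
  B = 283 − 104 − 3·47 = 38
Change in B: 38 − 110 = -72

-72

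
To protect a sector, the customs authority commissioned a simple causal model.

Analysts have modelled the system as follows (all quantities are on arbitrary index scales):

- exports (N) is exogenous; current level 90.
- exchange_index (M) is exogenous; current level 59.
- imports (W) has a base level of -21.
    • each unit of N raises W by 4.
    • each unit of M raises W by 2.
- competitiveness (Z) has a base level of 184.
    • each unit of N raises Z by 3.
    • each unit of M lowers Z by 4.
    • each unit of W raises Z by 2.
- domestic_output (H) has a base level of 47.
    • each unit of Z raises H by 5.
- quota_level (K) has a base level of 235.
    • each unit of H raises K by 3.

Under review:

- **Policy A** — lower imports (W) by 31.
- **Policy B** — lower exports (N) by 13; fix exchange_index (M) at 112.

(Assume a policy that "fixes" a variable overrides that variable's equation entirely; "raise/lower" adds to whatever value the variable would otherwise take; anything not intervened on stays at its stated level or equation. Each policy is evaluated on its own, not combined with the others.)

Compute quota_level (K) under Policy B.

15211

Policy B (N − 13, M := 112):
  N = 90 − 13 = 77
  M = 112
  W = -21 + 4·77 + 2·112 = 511
  Z = 184 + 3·77 − 4·112 + 2·511 = 989
  H = 47 + 5·989 = 4992
  K = 235 + 3·4992 = 15211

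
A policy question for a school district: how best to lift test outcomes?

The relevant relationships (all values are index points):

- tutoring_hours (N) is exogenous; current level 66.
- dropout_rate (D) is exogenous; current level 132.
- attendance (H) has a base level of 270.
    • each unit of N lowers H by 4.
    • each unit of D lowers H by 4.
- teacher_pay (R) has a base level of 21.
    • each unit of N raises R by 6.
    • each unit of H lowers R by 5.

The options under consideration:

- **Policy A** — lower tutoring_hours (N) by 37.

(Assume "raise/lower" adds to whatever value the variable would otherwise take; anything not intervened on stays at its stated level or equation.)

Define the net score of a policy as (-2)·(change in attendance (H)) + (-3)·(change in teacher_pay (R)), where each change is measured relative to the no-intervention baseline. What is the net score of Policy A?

Baseline:
  N = 66
  D = 132
  H = 270 − 4·66 − 4·132 = -522
  R = 21 + 6·66 − 5·(-522) = 3027
Policy A (N − 37):
  N = 66 − 37 = 29
  D = 132
  H = 270 − 4·29 − 4·132 = -374
  R = 21 + 6·29 − 5·(-374) = 2065
ΔH = -374 − (-522) = 148; ΔR = 2065 − 3027 = -962
Score = (-2)·148 + (-3)·(-962) = 2590

2590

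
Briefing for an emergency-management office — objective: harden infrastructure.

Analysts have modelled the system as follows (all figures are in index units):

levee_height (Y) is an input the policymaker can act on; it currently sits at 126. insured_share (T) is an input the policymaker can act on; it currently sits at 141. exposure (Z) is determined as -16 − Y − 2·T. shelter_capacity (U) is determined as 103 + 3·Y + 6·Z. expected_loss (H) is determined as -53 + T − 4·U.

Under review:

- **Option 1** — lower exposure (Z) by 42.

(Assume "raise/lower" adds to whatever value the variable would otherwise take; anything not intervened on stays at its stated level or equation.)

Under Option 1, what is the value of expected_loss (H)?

Option 1 (Z − 42):
  Y = 126
  T = 141
  Z = -16 − 126 − 2·141 (−42 from intervention) = -466
  U = 103 + 3·126 + 6·(-466) = -2315
  H = -53 + 141 − 4·(-2315) = 9348

9348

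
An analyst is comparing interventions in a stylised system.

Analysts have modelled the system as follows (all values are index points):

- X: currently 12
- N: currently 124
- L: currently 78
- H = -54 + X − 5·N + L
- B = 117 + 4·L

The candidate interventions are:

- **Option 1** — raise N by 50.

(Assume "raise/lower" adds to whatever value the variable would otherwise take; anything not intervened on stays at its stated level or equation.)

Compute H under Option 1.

Option 1 (N + 50):
  X = 12
  N = 124 + 50 = 174
  L = 78
  H = -54 + 12 − 5·174 + 78 = -834

-834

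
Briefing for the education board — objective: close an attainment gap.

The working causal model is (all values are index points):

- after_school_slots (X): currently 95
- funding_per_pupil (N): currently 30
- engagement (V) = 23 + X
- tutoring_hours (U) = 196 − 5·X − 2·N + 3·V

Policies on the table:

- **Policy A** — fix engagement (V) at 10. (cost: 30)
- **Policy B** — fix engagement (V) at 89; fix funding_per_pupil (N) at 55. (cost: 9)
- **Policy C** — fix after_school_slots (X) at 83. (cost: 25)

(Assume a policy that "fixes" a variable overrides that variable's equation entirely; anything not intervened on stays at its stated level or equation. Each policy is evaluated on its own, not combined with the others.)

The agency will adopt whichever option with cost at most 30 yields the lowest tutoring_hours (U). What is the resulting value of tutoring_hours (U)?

Policy A (V := 10):
  X = 95
  N = 30
  V = 10
  U = 196 − 5·95 − 2·30 + 3·10 = -309
Policy B (V := 89, N := 55):
  X = 95
  N = 55
  V = 89
  U = 196 − 5·95 − 2·55 + 3·89 = -122
Policy C (X := 83):
  X = 83
  N = 30
  V = 23 + 83 = 106
  U = 196 − 5·83 − 2·30 + 3·106 = 39
Comparing — Policy A: U=-309, Policy B: U=-122, Policy C: U=39. Lowest is -309 (Policy A).

-309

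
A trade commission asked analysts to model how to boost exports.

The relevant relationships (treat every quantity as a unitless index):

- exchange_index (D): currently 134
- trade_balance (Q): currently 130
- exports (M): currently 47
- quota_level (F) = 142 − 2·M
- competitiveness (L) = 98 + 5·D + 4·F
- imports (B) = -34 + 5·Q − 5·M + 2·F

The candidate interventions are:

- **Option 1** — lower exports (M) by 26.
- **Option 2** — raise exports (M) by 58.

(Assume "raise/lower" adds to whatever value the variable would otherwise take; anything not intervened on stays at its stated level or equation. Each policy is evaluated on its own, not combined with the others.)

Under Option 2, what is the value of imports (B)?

Option 2 (M + 58):
  Q = 130
  M = 47 + 58 = 105
  F = 142 − 2·105 = -68
  B = -34 + 5·130 − 5·105 + 2·(-68) = -45

-45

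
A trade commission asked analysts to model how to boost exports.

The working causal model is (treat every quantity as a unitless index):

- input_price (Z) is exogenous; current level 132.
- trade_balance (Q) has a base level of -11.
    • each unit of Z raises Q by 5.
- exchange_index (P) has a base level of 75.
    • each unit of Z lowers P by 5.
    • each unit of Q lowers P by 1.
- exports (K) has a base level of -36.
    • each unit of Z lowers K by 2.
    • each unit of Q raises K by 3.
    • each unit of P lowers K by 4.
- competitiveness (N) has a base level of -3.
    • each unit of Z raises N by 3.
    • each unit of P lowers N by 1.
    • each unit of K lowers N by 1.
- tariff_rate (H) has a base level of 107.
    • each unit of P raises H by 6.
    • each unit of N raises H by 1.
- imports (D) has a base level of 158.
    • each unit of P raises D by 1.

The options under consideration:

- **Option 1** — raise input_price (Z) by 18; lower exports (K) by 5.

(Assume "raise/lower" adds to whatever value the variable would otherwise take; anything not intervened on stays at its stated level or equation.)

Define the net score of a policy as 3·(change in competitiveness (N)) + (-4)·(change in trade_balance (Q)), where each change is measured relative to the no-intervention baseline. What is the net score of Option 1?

-2505

Baseline:
  Z = 132
  Q = -11 + 5·132 = 649
  P = 75 − 5·132 − 649 = -1234
  K = -36 − 2·132 + 3·649 − 4·(-1234) = 6583
  N = -3 + 3·132 − (-1234) − 6583 = -4956
Option 1 (Z + 18, K − 5):
  Z = 132 + 18 = 150
  Q = -11 + 5·150 = 739
  P = 75 − 5·150 − 739 = -1414
  K = -36 − 2·150 + 3·739 − 4·(-1414) (−5 from intervention) = 7532
  N = -3 + 3·150 − (-1414) − 7532 = -5671
ΔN = -5671 − (-4956) = -715; ΔQ = 739 − 649 = 90
Score = 3·(-715) + (-4)·90 = -2505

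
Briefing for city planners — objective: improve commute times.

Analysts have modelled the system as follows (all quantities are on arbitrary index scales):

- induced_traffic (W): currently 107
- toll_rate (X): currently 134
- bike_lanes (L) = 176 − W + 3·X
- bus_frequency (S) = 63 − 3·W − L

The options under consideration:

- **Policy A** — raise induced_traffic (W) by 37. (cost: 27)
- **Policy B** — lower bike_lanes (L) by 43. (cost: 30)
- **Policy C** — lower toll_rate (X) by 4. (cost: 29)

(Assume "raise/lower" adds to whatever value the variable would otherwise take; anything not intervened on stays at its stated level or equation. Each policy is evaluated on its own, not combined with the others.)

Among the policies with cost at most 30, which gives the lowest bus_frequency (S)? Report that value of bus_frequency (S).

Policy A (W + 37):
  W = 107 + 37 = 144
  X = 134
  L = 176 − 144 + 3·134 = 434
  S = 63 − 3·144 − 434 = -803
Policy B (L − 43):
  W = 107
  X = 134
  L = 176 − 107 + 3·134 (−43 from intervention) = 428
  S = 63 − 3·107 − 428 = -686
Policy C (X − 4):
  W = 107
  X = 134 − 4 = 130
  L = 176 − 107 + 3·130 = 459
  S = 63 − 3·107 − 459 = -717
Comparing — Policy A: S=-803, Policy B: S=-686, Policy C: S=-717. Lowest is -803 (Policy A).

-803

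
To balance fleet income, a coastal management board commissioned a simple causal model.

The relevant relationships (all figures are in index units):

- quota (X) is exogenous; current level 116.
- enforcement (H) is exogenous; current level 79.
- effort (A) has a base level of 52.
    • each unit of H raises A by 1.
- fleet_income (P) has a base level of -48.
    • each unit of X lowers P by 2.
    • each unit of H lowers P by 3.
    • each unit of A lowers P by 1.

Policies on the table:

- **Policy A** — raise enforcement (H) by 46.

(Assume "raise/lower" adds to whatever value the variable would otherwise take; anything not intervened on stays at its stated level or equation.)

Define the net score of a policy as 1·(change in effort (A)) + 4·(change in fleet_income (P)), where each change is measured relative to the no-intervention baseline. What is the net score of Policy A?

Baseline:
  X = 116
  H = 79
  A = 52 + 79 = 131
  P = -48 − 2·116 − 3·79 − 131 = -648
Policy A (H + 46):
  X = 116
  H = 79 + 46 = 125
  A = 52 + 125 = 177
  P = -48 − 2·116 − 3·125 − 177 = -832
ΔA = 177 − 131 = 46; ΔP = -832 − (-648) = -184
Score = 1·46 + 4·(-184) = -690

-690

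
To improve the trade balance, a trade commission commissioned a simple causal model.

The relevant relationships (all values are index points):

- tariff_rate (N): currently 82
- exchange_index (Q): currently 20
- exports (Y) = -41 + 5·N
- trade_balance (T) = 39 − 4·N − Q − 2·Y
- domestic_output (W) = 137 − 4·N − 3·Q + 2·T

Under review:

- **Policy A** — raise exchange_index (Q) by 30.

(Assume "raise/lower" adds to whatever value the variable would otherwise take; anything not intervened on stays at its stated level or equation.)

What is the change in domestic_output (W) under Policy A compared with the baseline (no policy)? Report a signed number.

-150

Baseline:
  N = 82
  Q = 20
  Y = -41 + 5·82 = 369
  T = 39 − 4·82 − 20 − 2·369 = -1047
  W = 137 − 4·82 − 3·20 + 2·(-1047) = -2345
Policy A (Q + 30):
  N = 82
  Q = 20 + 30 = 50
  Y = -41 + 5·82 = 369
  T = 39 − 4·82 − 50 − 2·369 = -1077
  W = 137 − 4·82 − 3·50 + 2·(-1077) = -2495
Change in W: -2495 − (-2345) = -150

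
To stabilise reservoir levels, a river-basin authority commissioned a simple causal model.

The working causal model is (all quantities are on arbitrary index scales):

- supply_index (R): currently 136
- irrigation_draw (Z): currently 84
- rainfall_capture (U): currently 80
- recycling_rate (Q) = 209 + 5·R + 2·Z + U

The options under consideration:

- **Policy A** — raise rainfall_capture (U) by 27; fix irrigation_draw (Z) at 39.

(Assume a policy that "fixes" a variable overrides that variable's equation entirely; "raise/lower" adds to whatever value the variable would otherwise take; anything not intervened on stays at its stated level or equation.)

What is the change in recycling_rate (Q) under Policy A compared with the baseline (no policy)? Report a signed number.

Baseline:
  R = 136
  Z = 84
  U = 80
  Q = 209 + 5·136 + 2·84 + 80 = 1137
Policy A (U + 27, Z := 39):
  R = 136
  Z = 39
  U = 80 + 27 = 107
  Q = 209 + 5·136 + 2·39 + 107 = 1074
Change in Q: 1074 − 1137 = -63

-63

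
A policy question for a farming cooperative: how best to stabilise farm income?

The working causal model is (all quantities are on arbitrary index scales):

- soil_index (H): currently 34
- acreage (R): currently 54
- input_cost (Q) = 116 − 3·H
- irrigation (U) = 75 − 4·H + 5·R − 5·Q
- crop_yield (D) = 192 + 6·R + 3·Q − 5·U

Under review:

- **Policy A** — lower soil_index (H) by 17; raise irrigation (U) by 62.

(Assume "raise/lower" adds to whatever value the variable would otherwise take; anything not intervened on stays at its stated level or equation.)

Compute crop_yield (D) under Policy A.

Policy A (H − 17, U + 62):
  H = 34 − 17 = 17
  R = 54
  Q = 116 − 3·17 = 65
  U = 75 − 4·17 + 5·54 − 5·65 (+62 from intervention) = 14
  D = 192 + 6·54 + 3·65 − 5·14 = 641

641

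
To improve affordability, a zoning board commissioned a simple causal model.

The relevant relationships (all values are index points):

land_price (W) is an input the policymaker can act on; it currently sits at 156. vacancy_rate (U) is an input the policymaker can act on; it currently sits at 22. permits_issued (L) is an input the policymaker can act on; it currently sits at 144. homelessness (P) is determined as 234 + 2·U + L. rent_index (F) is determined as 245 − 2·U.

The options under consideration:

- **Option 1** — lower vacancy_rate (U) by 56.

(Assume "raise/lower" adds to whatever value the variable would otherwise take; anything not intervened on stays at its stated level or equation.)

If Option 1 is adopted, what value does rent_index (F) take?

313

Option 1 (U − 56):
  U = 22 − 56 = -34
  F = 245 − 2·(-34) = 313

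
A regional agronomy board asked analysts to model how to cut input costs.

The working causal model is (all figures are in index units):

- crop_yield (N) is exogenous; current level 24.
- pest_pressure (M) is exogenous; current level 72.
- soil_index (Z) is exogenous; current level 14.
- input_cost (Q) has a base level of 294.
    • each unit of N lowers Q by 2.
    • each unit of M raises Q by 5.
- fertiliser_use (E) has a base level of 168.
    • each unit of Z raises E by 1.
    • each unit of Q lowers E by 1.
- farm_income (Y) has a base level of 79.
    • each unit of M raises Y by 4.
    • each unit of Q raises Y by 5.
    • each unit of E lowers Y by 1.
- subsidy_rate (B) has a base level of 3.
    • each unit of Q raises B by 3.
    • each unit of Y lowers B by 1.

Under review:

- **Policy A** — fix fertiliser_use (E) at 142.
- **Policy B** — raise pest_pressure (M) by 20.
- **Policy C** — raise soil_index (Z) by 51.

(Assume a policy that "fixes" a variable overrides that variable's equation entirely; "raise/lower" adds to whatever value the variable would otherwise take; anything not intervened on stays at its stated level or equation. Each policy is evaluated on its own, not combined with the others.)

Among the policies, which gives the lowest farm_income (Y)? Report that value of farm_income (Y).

3255

Policy A (E := 142):
  N = 24
  M = 72
  Z = 14
  Q = 294 − 2·24 + 5·72 = 606
  E = 142
  Y = 79 + 4·72 + 5·606 − 142 = 3255
Policy B (M + 20):
  N = 24
  M = 72 + 20 = 92
  Z = 14
  Q = 294 − 2·24 + 5·92 = 706
  E = 168 + 14 − 706 = -524
  Y = 79 + 4·92 + 5·706 − (-524) = 4501
Policy C (Z + 51):
  N = 24
  M = 72
  Z = 14 + 51 = 65
  Q = 294 − 2·24 + 5·72 = 606
  E = 168 + 65 − 606 = -373
  Y = 79 + 4·72 + 5·606 − (-373) = 3770
Comparing — Policy A: Y=3255, Policy B: Y=4501, Policy C: Y=3770. Lowest is 3255 (Policy A).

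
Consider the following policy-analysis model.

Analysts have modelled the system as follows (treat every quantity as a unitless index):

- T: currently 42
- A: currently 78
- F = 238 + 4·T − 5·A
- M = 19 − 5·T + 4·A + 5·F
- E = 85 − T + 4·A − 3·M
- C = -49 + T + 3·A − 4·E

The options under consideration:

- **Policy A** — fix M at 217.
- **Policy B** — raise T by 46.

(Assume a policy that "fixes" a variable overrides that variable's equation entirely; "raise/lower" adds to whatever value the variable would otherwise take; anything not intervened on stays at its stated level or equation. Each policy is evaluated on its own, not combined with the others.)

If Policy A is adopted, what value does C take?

1411

Policy A (M := 217):
  T = 42
  A = 78
  F = 238 + 4·42 − 5·78 = 16
  M = 217
  E = 85 − 42 + 4·78 − 3·217 = -296
  C = -49 + 42 + 3·78 − 4·(-296) = 1411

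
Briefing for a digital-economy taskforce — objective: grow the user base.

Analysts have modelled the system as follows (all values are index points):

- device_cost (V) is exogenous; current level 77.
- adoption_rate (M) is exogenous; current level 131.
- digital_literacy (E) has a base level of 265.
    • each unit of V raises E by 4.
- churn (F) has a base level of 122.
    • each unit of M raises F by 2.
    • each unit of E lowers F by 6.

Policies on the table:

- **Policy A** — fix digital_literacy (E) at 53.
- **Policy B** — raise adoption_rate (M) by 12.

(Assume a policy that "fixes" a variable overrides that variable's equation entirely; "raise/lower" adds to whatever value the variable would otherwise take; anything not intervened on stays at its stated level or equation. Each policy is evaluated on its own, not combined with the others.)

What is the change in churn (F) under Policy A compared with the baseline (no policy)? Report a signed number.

Baseline:
  V = 77
  M = 131
  E = 265 + 4·77 = 573
  F = 122 + 2·131 − 6·573 = -3054
Policy A (E := 53):
  V = 77
  M = 131
  E = 53
  F = 122 + 2·131 − 6·53 = 66
Change in F: 66 − (-3054) = 3120

3120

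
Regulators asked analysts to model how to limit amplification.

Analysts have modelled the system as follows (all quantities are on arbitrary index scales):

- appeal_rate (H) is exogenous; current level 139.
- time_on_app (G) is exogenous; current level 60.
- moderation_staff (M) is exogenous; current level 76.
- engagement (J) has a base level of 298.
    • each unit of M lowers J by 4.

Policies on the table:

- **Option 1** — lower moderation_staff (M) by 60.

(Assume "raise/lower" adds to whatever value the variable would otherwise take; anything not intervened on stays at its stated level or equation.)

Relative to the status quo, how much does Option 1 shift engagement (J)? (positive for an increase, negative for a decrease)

Baseline:
  M = 76
  J = 298 − 4·76 = -6
Option 1 (M − 60):
  M = 76 − 60 = 16
  J = 298 − 4·16 = 234
Change in J: 234 − (-6) = 240

240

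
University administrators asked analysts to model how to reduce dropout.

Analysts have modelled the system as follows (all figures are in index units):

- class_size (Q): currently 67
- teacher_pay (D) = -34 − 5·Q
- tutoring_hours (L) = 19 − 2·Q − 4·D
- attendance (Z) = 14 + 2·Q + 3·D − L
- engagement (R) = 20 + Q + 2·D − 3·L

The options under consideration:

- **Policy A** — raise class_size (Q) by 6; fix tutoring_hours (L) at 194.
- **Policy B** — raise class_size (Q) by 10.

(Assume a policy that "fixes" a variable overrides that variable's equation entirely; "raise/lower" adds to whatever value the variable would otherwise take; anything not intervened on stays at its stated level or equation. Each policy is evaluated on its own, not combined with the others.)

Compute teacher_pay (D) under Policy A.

-399

Policy A (Q + 6, L := 194):
  Q = 67 + 6 = 73
  D = -34 − 5·73 = -399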